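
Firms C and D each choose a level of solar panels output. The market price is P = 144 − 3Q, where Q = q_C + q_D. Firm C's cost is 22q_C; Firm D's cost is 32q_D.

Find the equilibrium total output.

26

Firm C's profit: π = q_C(144 − 3(q_C + q_D)) − 22q_C.
∂π/∂q_C = 122 − 6q_C − 3q_D = 0, so q_C = 61/3 − 0.5q_D.
By the same steps for D: q_D = 56/3 − 0.5q_C.
Plugging q_D into C's best response: q_C = 61/3 − 0.5(56/3 − 0.5q_C) ⇒ 0.75q_C = 11, so q_C = 44/3.
Then q_D = 56/3 − 0.5·(44/3) = 34/3.
Total output: 44/3 + 34/3 = 26.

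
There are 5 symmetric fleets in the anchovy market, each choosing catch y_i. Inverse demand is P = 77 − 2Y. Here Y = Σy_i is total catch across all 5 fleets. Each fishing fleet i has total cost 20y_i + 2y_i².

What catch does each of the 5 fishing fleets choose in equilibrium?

A representative fishing fleet's profit is π_i = y_i(77 − 2Y) − 20y_i − 2y_i², with Y = y_i + Σ_{j≠i} y_j.
First-order condition: 57 − 8y_i − 2Σ_{j≠i} y_j = 0.
With identical fishing fleets, set every y_j = y: then 57 − 8y − 8y = 0, i.e. y = 57/16 = 3.5625.

3.5625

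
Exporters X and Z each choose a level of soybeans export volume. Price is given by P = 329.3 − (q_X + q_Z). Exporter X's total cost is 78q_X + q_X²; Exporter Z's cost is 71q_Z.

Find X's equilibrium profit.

Exporter X's profit: π = q_X(329.3 − (q_X + q_Z)) − 78q_X − q_X².
∂π/∂q_X = 251.3 − 4q_X − q_Z = 0, so q_X = 62.825 − 0.25q_Z.
For Z: ∂π/∂q_Z = 258.3 − 2q_Z − q_X = 0 ⇒ q_Z = 129.15 − 0.5q_X.
Substituting the second reaction function into the first: q_X = 62.825 − 0.25(129.15 − 0.5q_X), which gives 0.875q_X = 30.5375 ⇒ q_X = 34.9.
Then q_Z = 129.15 − 0.5·34.9 = 111.7.
Price P = 329.3 − 146.6 = 182.7.
X's profit: (182.7 − 78)·34.9 − (34.9)² = 2436.02.

2436.02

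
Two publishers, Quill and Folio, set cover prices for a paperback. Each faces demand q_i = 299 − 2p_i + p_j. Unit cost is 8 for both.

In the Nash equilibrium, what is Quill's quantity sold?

Quill's profit: π = (p_{Quill} − 8)(299 − 2p_{Quill} + p_{Folio}).
∂π/∂p_{Quill} = 315 − 4p_{Quill} + p_{Folio} = 0 ⇒ p_{Quill} = 78.75 + 0.25p_{Folio}.
Setting p_{Quill} = p_{Folio} in the reaction function: p_{Quill} = 78.75 + 0.25p_{Quill}, so p_{Quill} = 78.75 / 0.75 = 105.
q_{Quill} = 299 − 2·105 + 105 = 194.

194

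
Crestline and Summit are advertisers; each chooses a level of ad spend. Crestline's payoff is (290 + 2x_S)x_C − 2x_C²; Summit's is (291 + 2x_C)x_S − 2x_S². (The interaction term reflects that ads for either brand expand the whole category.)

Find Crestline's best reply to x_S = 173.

159

Expanding Crestline's payoff: 290x_C + 2x_Sx_C − 2x_C².
∂π/∂x_C = 290 + 2x_S − 4x_C = 0, so x_C = 72.5 + 0.5x_S.
At x_S = 173: x_C = 72.5 + 0.5·173 = 159.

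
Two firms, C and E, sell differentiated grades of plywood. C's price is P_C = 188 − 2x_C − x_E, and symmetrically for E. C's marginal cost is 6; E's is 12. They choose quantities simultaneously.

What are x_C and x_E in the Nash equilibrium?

36.8, 34.8

Firm C's profit: π = x_C(188 − 2x_C − x_E) − 6x_C.
∂π/∂x_C = 182 − 4x_C − x_E = 0 ⇒ x_C = 45.5 − 0.25x_E.
Similarly x_E = 44 − 0.25x_C.
Solving the two reaction functions simultaneously: (1 − (−0.25)(−0.25))x_C = 45.5 − 0.25·44, so 0.9375x_C = 34.5 and x_C = 36.8.
Then x_E = 44 − 0.25·36.8 = 34.8.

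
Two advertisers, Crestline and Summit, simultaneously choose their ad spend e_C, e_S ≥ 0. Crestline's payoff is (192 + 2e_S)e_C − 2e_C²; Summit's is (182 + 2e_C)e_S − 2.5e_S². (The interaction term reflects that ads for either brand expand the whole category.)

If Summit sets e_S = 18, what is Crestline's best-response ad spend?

57

Expanding Crestline's payoff: 192e_C + 2e_Se_C − 2e_C².
∂π/∂e_C = 192 + 2e_S − 4e_C = 0, so e_C = 48 + 0.5e_S.
At e_S = 18: e_C = 48 + 0.5·18 = 57.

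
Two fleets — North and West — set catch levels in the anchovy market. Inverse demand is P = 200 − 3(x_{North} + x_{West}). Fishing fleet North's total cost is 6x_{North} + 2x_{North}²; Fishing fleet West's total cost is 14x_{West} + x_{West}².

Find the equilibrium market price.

104

Fishing fleet North's profit: π = x_{North}(200 − 3(x_{North} + x_{West})) − 6x_{North} − 2x_{North}².
∂π/∂x_{North} = 194 − 10x_{North} − 3x_{West} = 0, so x_{North} = 19.4 − 0.3x_{West}.
For West: ∂π/∂x_{West} = 186 − 8x_{West} − 3x_{North} = 0 ⇒ x_{West} = 23.25 − 0.375x_{North}.
Solving the two reaction functions simultaneously: (1 − (−0.3)(−0.375))x_{North} = 19.4 − 0.3·23.25, so 0.8875x_{North} = 12.425 and x_{North} = 14.
Then x_{West} = 23.25 − 0.375·14 = 18.
Equilibrium price: P = 200 − 3·32 = 104.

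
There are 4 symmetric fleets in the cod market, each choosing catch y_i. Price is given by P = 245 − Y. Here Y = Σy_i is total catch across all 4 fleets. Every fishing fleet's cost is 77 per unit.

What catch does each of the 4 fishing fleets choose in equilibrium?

33.6

A representative fishing fleet's profit is π_i = y_i(245 − Y) − 77y_i, with Y = y_i + Σ_{j≠i} y_j.
First-order condition: 168 − 2y_i − Σ_{j≠i} y_j = 0.
In a symmetric equilibrium every fishing fleet chooses the same y, so Σ_{j≠i} y_j = 3y. The condition becomes 168 − 5y = 0, giving y = 168/5 = 33.6.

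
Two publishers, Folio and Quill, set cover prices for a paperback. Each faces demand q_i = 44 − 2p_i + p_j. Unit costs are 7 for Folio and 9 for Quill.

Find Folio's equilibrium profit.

317.52

Folio's profit: π = (p_{Folio} − 7)(44 − 2p_{Folio} + p_{Quill}).
∂π/∂p_{Folio} = 58 − 4p_{Folio} + p_{Quill} = 0 ⇒ p_{Folio} = 14.5 + 0.25p_{Quill}.
Similarly p_{Quill} = 15.5 + 0.25p_{Folio}.
Substituting the second reaction function into the first: p_{Folio} = 14.5 + 0.25(15.5 + 0.25p_{Folio}), which gives 0.9375p_{Folio} = 18.375 ⇒ p_{Folio} = 19.6.
Then p_{Quill} = 15.5 + 0.25·19.6 = 20.4.
q_{Folio} = 44 − 2·19.6 + 20.4 = 25.2.
Profit = (19.6 − 7)·25.2 = 317.52.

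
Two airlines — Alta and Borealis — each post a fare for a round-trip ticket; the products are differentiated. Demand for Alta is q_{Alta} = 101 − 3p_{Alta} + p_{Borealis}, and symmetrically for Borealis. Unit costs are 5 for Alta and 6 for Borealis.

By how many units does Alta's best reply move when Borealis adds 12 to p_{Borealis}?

2

Alta's profit: π = (p_{Alta} − 5)(101 − 3p_{Alta} + p_{Borealis}).
∂π/∂p_{Alta} = 116 − 6p_{Alta} + p_{Borealis} = 0 ⇒ p_{Alta} = 58/3 + (1/6)p_{Borealis}.
The reaction-function slope is 1/6, so a 12-unit rise in p_{Borealis} moves p_{Alta} by 1/6 × 12 = 2. Alta's best response rises — the actions are strategic complements.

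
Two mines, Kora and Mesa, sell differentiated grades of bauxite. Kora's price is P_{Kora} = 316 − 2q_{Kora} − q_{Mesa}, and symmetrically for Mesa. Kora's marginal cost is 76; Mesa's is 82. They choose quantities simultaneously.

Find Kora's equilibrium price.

172.8

Mine Kora's profit: π = q_{Kora}(316 − 2q_{Kora} − q_{Mesa}) − 76q_{Kora}.
∂π/∂q_{Kora} = 240 − 4q_{Kora} − q_{Mesa} = 0 ⇒ q_{Kora} = 60 − 0.25q_{Mesa}.
Similarly q_{Mesa} = 58.5 − 0.25q_{Kora}.
Solving the two reaction functions simultaneously: (1 − (−0.25)(−0.25))q_{Kora} = 60 − 0.25·58.5, so 0.9375q_{Kora} = 45.375 and q_{Kora} = 48.4.
Then q_{Mesa} = 58.5 − 0.25·48.4 = 46.4.
P_{Kora} = 316 − 2·48.4 − 46.4 = 172.8.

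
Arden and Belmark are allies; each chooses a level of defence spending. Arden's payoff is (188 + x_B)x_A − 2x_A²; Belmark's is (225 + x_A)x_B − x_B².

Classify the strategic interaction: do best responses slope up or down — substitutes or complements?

strategic complements

Expanding Arden's payoff: 188x_A + x_Bx_A − 2x_A².
∂π/∂x_A = 188 + x_B − 4x_A = 0, so x_A = 47 + 0.25x_B.
The best-response slope dx_A/dx_B = 0.25 > 0: the reaction function is upward-sloping, so the choices are strategic complements.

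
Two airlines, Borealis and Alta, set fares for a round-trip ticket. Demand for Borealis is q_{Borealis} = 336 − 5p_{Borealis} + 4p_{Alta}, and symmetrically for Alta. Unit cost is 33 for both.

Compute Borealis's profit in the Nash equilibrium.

12751.25

Borealis's profit: π = (p_{Borealis} − 33)(336 − 5p_{Borealis} + 4p_{Alta}).
∂π/∂p_{Borealis} = 501 − 10p_{Borealis} + 4p_{Alta} = 0 ⇒ p_{Borealis} = 50.1 + 0.4p_{Alta}.
Setting p_{Borealis} = p_{Alta} in the reaction function: p_{Borealis} = 50.1 + 0.4p_{Borealis}, so p_{Borealis} = 50.1 / 0.6 = 83.5.
q_{Borealis} = 336 − 5·83.5 + 4·83.5 = 252.5.
Profit = (83.5 − 33)·252.5 = 12751.25.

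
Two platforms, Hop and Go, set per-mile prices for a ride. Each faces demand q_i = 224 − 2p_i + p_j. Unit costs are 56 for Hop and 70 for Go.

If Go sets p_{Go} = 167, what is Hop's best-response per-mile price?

125.75

Hop's profit: π = (p_{Hop} − 56)(224 − 2p_{Hop} + p_{Go}).
∂π/∂p_{Hop} = 336 − 4p_{Hop} + p_{Go} = 0 ⇒ p_{Hop} = 84 + 0.25p_{Go}.
At p_{Go} = 167: p_{Hop} = 84 + 0.25·167 = 125.75.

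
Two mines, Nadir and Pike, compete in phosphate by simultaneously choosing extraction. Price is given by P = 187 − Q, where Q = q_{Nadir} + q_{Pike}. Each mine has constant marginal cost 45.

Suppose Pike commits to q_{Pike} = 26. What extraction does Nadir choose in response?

Mine Nadir's profit: π = q_{Nadir}(187 − (q_{Nadir} + q_{Pike})) − 45q_{Nadir}.
∂π/∂q_{Nadir} = 142 − 2q_{Nadir} − q_{Pike} = 0, so q_{Nadir} = 71 − 0.5q_{Pike}.
At q_{Pike} = 26: q_{Nadir} = 71 − 0.5·26 = 58.

58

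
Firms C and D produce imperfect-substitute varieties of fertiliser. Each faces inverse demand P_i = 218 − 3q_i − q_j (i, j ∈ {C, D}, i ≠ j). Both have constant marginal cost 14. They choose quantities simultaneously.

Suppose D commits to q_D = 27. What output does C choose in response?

29.5

Firm C's profit: π = q_C(218 − 3q_C − q_D) − 14q_C.
∂π/∂q_C = 204 − 6q_C − q_D = 0 ⇒ q_C = 34 − (1/6)q_D.
At q_D = 27: q_C = 34 − (1/6)·27 = 29.5.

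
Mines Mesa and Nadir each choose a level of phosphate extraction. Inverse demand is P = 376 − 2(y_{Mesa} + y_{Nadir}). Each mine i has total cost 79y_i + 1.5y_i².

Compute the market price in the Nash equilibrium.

Mine Mesa's profit: π = y_{Mesa}(376 − 2(y_{Mesa} + y_{Nadir})) − 79y_{Mesa} − 1.5y_{Mesa}².
∂π/∂y_{Mesa} = 297 − 7y_{Mesa} − 2y_{Nadir} = 0, so y_{Mesa} = 297/7 − (2/7)y_{Nadir}.
Setting y_{Mesa} = y_{Nadir} in the reaction function: y_{Mesa} = 297/7 − (2/7)y_{Mesa}, so y_{Mesa} = (297/7) / (9/7) = 33.
Equilibrium price: P = 376 − 2·66 = 244.

244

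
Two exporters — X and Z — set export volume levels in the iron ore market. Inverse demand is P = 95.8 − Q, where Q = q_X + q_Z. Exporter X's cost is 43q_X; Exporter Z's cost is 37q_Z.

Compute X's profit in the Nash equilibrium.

243.36

Exporter X's profit: π = q_X(95.8 − (q_X + q_Z)) − 43q_X.
∂π/∂q_X = 52.8 − 2q_X − q_Z = 0, so q_X = 26.4 − 0.5q_Z.
By the same steps for Z: q_Z = 29.4 − 0.5q_X.
Plugging q_Z into X's best response: q_X = 26.4 − 0.5(29.4 − 0.5q_X) ⇒ 0.75q_X = 11.7, so q_X = 15.6.
Then q_Z = 29.4 − 0.5·15.6 = 21.6.
Price P = 95.8 − 37.2 = 58.6.
X's profit: (58.6 − 43)·15.6 = 243.36.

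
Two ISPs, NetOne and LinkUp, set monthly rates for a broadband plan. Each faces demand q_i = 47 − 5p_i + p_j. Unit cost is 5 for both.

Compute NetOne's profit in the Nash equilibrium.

NetOne's profit: π = (p_{NetOne} − 5)(47 − 5p_{NetOne} + p_{LinkUp}).
∂π/∂p_{NetOne} = 72 − 10p_{NetOne} + p_{LinkUp} = 0 ⇒ p_{NetOne} = 7.2 + 0.1p_{LinkUp}.
By symmetry p_{LinkUp} = p_{NetOne}; substituting into the reaction function, 0.9p_{NetOne} = 7.2 and p_{NetOne} = 8.
q_{NetOne} = 47 − 5·8 + 8 = 15.
Profit = (8 − 5)·15 = 45.

45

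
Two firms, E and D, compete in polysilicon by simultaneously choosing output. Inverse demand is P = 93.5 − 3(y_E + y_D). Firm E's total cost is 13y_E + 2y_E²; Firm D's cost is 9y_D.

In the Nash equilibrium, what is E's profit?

101.25

Firm E's profit: π = y_E(93.5 − 3(y_E + y_D)) − 13y_E − 2y_E².
∂π/∂y_E = 80.5 − 10y_E − 3y_D = 0, so y_E = 8.05 − 0.3y_D.
For D: ∂π/∂y_D = 84.5 − 6y_D − 3y_E = 0 ⇒ y_D = 169/12 − 0.5y_E.
Substituting the second reaction function into the first: y_E = 8.05 − 0.3(169/12 − 0.5y_E), which gives 0.85y_E = 3.825 ⇒ y_E = 4.5.
Then y_D = 169/12 − 0.5·4.5 = 71/6.
Price P = 93.5 − 3·(49/3) = 44.5.
E's profit: (44.5 − 13)·4.5 − 2(4.5)² = 101.25.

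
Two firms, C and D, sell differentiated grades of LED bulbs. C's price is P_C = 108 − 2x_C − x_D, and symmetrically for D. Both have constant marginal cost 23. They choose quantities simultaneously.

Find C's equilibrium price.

57

Firm C's profit: π = x_C(108 − 2x_C − x_D) − 23x_C.
∂π/∂x_C = 85 − 4x_C − x_D = 0 ⇒ x_C = 21.25 − 0.25x_D.
Setting x_C = x_D in the reaction function: x_C = 21.25 − 0.25x_C, so x_C = 21.25 / 1.25 = 17.
P_C = 108 − 2·17 − 17 = 57.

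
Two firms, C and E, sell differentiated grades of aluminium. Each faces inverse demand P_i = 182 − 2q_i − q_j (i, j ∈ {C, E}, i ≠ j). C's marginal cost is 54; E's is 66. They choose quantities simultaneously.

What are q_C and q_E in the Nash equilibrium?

Firm C's profit: π = q_C(182 − 2q_C − q_E) − 54q_C.
∂π/∂q_C = 128 − 4q_C − q_E = 0 ⇒ q_C = 32 − 0.25q_E.
Similarly q_E = 29 − 0.25q_C.
Substituting the second reaction function into the first: q_C = 32 − 0.25(29 − 0.25q_C), which gives 0.9375q_C = 24.75 ⇒ q_C = 26.4.
Then q_E = 29 − 0.25·26.4 = 22.4.

26.4, 22.4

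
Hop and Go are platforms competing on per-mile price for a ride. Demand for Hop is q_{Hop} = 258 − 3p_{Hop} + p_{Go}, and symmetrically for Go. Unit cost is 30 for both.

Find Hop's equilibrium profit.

4704.48

Hop's profit: π = (p_{Hop} − 30)(258 − 3p_{Hop} + p_{Go}).
∂π/∂p_{Hop} = 348 − 6p_{Hop} + p_{Go} = 0 ⇒ p_{Hop} = 58 + (1/6)p_{Go}.
The game is symmetric, so in equilibrium p_{Go} = p_{Hop}: the reaction function gives (5/6)p_{Hop} = 58, hence p_{Hop} = 69.6.
q_{Hop} = 258 − 3·69.6 + 69.6 = 118.8.
Profit = (69.6 − 30)·118.8 = 4704.48.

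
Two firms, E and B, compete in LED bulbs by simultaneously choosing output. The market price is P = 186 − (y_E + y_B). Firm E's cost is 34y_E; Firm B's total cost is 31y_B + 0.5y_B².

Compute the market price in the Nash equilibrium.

Firm E's profit: π = y_E(186 − (y_E + y_B)) − 34y_E.
∂π/∂y_E = 152 − 2y_E − y_B = 0, so y_E = 76 − 0.5y_B.
For B: ∂π/∂y_B = 155 − 3y_B − y_E = 0 ⇒ y_B = 155/3 − (1/3)y_E.
Solving the two reaction functions simultaneously: (1 − (−0.5)(−1/3))y_E = 76 − 0.5·(155/3), so (5/6)y_E = 301/6 and y_E = 60.2.
Then y_B = 155/3 − (1/3)·60.2 = 31.6.
Equilibrium price: P = 186 − 91.8 = 94.2.

94.2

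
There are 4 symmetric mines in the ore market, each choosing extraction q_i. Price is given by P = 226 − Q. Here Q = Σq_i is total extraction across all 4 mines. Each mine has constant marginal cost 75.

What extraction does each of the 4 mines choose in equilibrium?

30.2

A representative mine's profit is π_i = q_i(226 − Q) − 75q_i, with Q = q_i + Σ_{j≠i} q_j.
First-order condition: 151 − 2q_i − Σ_{j≠i} q_j = 0.
With identical mines, set every q_j = q: then 151 − 2q − 3q = 0, i.e. q = 151/5 = 30.2.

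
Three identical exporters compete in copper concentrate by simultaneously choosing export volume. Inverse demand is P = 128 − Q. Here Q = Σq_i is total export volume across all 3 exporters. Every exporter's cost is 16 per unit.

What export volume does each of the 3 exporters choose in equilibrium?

28

A representative exporter's profit is π_i = q_i(128 − Q) − 16q_i, with Q = q_i + Σ_{j≠i} q_j.
First-order condition: 112 − 2q_i − Σ_{j≠i} q_j = 0.
In a symmetric equilibrium every exporter chooses the same q, so Σ_{j≠i} q_j = 2q. The condition becomes 112 − 4q = 0, giving q = 112/4 = 28.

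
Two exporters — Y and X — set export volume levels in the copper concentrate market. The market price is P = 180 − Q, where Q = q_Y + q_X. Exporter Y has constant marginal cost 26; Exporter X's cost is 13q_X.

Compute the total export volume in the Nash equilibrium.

107

Exporter Y's profit: π = q_Y(180 − (q_Y + q_X)) − 26q_Y.
∂π/∂q_Y = 154 − 2q_Y − q_X = 0, so q_Y = 77 − 0.5q_X.
By the same steps for X: q_X = 83.5 − 0.5q_Y.
Solving the two reaction functions simultaneously: (1 − (−0.5)(−0.5))q_Y = 77 − 0.5·83.5, so 0.75q_Y = 35.25 and q_Y = 47.
Then q_X = 83.5 − 0.5·47 = 60.
Total export volume: 47 + 60 = 107.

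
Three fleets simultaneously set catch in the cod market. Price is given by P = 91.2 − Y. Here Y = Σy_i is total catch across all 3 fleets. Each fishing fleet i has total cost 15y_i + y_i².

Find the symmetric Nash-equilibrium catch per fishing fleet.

A representative fishing fleet's profit is π_i = y_i(91.2 − Y) − 15y_i − y_i², with Y = y_i + Σ_{j≠i} y_j.
First-order condition: 76.2 − 4y_i − Σ_{j≠i} y_j = 0.
With identical fishing fleets, set every y_j = y: then 76.2 − 4y − 2y = 0, i.e. y = 76.2/6 = 12.7.

12.7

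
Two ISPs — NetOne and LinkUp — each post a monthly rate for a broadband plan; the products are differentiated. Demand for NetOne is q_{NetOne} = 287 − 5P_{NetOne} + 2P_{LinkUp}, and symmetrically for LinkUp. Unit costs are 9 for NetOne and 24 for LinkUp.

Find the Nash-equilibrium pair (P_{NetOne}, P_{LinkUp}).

NetOne's profit: π = (P_{NetOne} − 9)(287 − 5P_{NetOne} + 2P_{LinkUp}).
∂π/∂P_{NetOne} = 332 − 10P_{NetOne} + 2P_{LinkUp} = 0 ⇒ P_{NetOne} = 33.2 + 0.2P_{LinkUp}.
Similarly P_{LinkUp} = 40.7 + 0.2P_{NetOne}.
Solving the two reaction functions simultaneously: (1 − (0.2)(0.2))P_{NetOne} = 33.2 + 0.2·40.7, so 0.96P_{NetOne} = 41.34 and P_{NetOne} = 43.0625.
Then P_{LinkUp} = 40.7 + 0.2·43.0625 = 49.3125.

43.0625, 49.3125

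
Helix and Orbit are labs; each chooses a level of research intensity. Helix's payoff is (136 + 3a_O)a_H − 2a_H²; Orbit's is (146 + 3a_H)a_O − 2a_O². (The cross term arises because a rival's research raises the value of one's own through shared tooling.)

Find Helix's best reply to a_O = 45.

67.75

Expanding Helix's payoff: 136a_H + 3a_Oa_H − 2a_H².
∂π/∂a_H = 136 + 3a_O − 4a_H = 0, so a_H = 34 + 0.75a_O.
At a_O = 45: a_H = 34 + 0.75·45 = 67.75.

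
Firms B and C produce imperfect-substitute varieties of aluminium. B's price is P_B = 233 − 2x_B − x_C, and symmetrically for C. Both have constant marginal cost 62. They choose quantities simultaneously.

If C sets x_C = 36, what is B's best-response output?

33.75

Firm B's profit: π = x_B(233 − 2x_B − x_C) − 62x_B.
∂π/∂x_B = 171 − 4x_B − x_C = 0 ⇒ x_B = 42.75 − 0.25x_C.
At x_C = 36: x_B = 42.75 − 0.25·36 = 33.75.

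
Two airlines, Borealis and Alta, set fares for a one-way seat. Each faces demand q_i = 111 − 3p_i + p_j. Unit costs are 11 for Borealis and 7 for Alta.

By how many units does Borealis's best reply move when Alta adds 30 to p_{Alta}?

5

Borealis's profit: π = (p_{Borealis} − 11)(111 − 3p_{Borealis} + p_{Alta}).
∂π/∂p_{Borealis} = 144 − 6p_{Borealis} + p_{Alta} = 0 ⇒ p_{Borealis} = 24 + (1/6)p_{Alta}.
The reaction-function slope is 1/6, so a 30-unit rise in p_{Alta} moves p_{Borealis} by 1/6 × 30 = 5. Borealis's best response rises — the actions are strategic complements.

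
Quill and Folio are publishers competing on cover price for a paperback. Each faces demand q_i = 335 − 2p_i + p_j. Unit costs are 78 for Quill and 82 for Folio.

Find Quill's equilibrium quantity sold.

172.4

Quill's profit: π = (p_{Quill} − 78)(335 − 2p_{Quill} + p_{Folio}).
∂π/∂p_{Quill} = 491 − 4p_{Quill} + p_{Folio} = 0 ⇒ p_{Quill} = 122.75 + 0.25p_{Folio}.
Similarly p_{Folio} = 124.75 + 0.25p_{Quill}.
Substituting the second reaction function into the first: p_{Quill} = 122.75 + 0.25(124.75 + 0.25p_{Quill}), which gives 0.9375p_{Quill} = 153.9375 ⇒ p_{Quill} = 164.2.
Then p_{Folio} = 124.75 + 0.25·164.2 = 165.8.
q_{Quill} = 335 − 2·164.2 + 165.8 = 172.4.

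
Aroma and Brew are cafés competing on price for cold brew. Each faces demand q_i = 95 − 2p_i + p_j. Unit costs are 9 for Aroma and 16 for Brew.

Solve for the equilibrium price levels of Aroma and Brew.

38.6, 41.4

Aroma's profit: π = (p_{Aroma} − 9)(95 − 2p_{Aroma} + p_{Brew}).
∂π/∂p_{Aroma} = 113 − 4p_{Aroma} + p_{Brew} = 0 ⇒ p_{Aroma} = 28.25 + 0.25p_{Brew}.
Similarly p_{Brew} = 31.75 + 0.25p_{Aroma}.
Substituting the second reaction function into the first: p_{Aroma} = 28.25 + 0.25(31.75 + 0.25p_{Aroma}), which gives 0.9375p_{Aroma} = 36.1875 ⇒ p_{Aroma} = 38.6.
Then p_{Brew} = 31.75 + 0.25·38.6 = 41.4.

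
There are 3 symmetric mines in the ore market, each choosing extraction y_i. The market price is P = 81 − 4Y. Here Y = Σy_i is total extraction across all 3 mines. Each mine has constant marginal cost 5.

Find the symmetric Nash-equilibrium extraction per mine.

4.75

A representative mine's profit is π_i = y_i(81 − 4Y) − 5y_i, with Y = y_i + Σ_{j≠i} y_j.
First-order condition: 76 − 8y_i − 4Σ_{j≠i} y_j = 0.
In a symmetric equilibrium every mine chooses the same y, so Σ_{j≠i} y_j = 2y. The condition becomes 76 − 16y = 0, giving y = 76/16 = 4.75.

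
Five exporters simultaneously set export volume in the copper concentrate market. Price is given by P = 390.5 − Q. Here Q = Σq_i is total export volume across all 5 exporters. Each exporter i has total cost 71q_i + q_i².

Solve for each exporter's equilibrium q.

A representative exporter's profit is π_i = q_i(390.5 − Q) − 71q_i − q_i², with Q = q_i + Σ_{j≠i} q_j.
First-order condition: 319.5 − 4q_i − Σ_{j≠i} q_j = 0.
Imposing symmetry (q_j = q for all j) turns Σ_{j≠i} q_j into 4q, so 319.5 = 8q and q = 39.9375.

39.9375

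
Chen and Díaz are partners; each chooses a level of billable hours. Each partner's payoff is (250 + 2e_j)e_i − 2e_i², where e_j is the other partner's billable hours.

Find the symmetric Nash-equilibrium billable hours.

125

Chen's payoff is (250 + 2e_D)e_C − 2e_C².
∂π/∂e_C = 250 + 2e_D − 4e_C = 0, so e_C = 62.5 + 0.5e_D.
The game is symmetric, so in equilibrium e_D = e_C: the reaction function gives 0.5e_C = 62.5, hence e_C = 125.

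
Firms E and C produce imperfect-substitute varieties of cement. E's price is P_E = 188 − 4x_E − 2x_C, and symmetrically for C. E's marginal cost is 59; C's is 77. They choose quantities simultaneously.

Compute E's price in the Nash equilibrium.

113

Firm E's profit: π = x_E(188 − 4x_E − 2x_C) − 59x_E.
∂π/∂x_E = 129 − 8x_E − 2x_C = 0 ⇒ x_E = 16.125 − 0.25x_C.
Similarly x_C = 13.875 − 0.25x_E.
Plugging x_C into E's best response: x_E = 16.125 − 0.25(13.875 − 0.25x_E) ⇒ 0.9375x_E = 405/32, so x_E = 13.5.
Then x_C = 13.875 − 0.25·13.5 = 10.5.
P_E = 188 − 4·13.5 − 2·10.5 = 113.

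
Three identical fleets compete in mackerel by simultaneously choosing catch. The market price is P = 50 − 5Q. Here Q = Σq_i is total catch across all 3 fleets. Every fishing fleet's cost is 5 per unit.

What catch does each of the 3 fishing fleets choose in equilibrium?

A representative fishing fleet's profit is π_i = q_i(50 − 5Q) − 5q_i, with Q = q_i + Σ_{j≠i} q_j.
First-order condition: 45 − 10q_i − 5Σ_{j≠i} q_j = 0.
With identical fishing fleets, set every q_j = q: then 45 − 10q − 10q = 0, i.e. q = 45/20 = 2.25.

2.25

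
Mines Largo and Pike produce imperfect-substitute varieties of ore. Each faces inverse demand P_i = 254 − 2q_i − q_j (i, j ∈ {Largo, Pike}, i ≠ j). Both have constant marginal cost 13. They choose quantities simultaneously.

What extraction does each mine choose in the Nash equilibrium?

Mine Largo's profit: π = q_{Largo}(254 − 2q_{Largo} − q_{Pike}) − 13q_{Largo}.
∂π/∂q_{Largo} = 241 − 4q_{Largo} − q_{Pike} = 0 ⇒ q_{Largo} = 60.25 − 0.25q_{Pike}.
By symmetry q_{Pike} = q_{Largo}; substituting into the reaction function, 1.25q_{Largo} = 60.25 and q_{Largo} = 48.2.

48.2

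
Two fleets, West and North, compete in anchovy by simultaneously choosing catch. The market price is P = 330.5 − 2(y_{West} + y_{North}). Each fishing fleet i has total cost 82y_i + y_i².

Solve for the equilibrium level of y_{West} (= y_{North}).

31.0625

Fishing fleet West's profit: π = y_{West}(330.5 − 2(y_{West} + y_{North})) − 82y_{West} − y_{West}².
∂π/∂y_{West} = 248.5 − 6y_{West} − 2y_{North} = 0, so y_{West} = 497/12 − (1/3)y_{North}.
The game is symmetric, so in equilibrium y_{North} = y_{West}: the reaction function gives (4/3)y_{West} = 497/12, hence y_{West} = 31.0625.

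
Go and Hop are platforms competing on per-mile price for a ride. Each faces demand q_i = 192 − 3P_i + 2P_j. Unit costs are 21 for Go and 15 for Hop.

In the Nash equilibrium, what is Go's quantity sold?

Go's profit: π = (P_{Go} − 21)(192 − 3P_{Go} + 2P_{Hop}).
∂π/∂P_{Go} = 255 − 6P_{Go} + 2P_{Hop} = 0 ⇒ P_{Go} = 42.5 + (1/3)P_{Hop}.
Similarly P_{Hop} = 39.5 + (1/3)P_{Go}.
Plugging P_{Hop} into Go's best response: P_{Go} = 42.5 + (1/3)(39.5 + (1/3)P_{Go}) ⇒ (8/9)P_{Go} = 167/3, so P_{Go} = 62.625.
Then P_{Hop} = 39.5 + (1/3)·62.625 = 60.375.
q_{Go} = 192 − 3·62.625 + 2·60.375 = 124.875.

124.875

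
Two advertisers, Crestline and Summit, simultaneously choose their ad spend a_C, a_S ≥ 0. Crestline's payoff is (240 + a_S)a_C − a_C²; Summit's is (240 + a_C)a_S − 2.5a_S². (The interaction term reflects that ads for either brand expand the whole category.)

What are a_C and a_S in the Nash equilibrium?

Expanding Crestline's payoff: 240a_C + a_Sa_C − a_C².
∂π/∂a_C = 240 + a_S − 2a_C = 0, so a_C = 120 + 0.5a_S.
Likewise for Summit: a_S = 48 + 0.2a_C.
Substituting the second reaction function into the first: a_C = 120 + 0.5(48 + 0.2a_C), which gives 0.9a_C = 144 ⇒ a_C = 160.
Then a_S = 48 + 0.2·160 = 80.

160, 80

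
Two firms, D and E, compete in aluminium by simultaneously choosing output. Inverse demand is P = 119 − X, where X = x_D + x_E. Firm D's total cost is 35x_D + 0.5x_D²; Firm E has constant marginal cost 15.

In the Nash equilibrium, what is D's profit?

245.76

Firm D's profit: π = x_D(119 − (x_D + x_E)) − 35x_D − 0.5x_D².
∂π/∂x_D = 84 − 3x_D − x_E = 0, so x_D = 28 − (1/3)x_E.
For E: ∂π/∂x_E = 104 − 2x_E − x_D = 0 ⇒ x_E = 52 − 0.5x_D.
Substituting the second reaction function into the first: x_D = 28 − (1/3)(52 − 0.5x_D), which gives (5/6)x_D = 32/3 ⇒ x_D = 12.8.
Then x_E = 52 − 0.5·12.8 = 45.6.
Price P = 119 − 58.4 = 60.6.
D's profit: (60.6 − 35)·12.8 − 0.5(12.8)² = 245.76.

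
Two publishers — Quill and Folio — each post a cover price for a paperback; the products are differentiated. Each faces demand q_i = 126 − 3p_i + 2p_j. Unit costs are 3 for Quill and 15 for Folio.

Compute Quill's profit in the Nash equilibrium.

3267

Quill's profit: π = (p_{Quill} − 3)(126 − 3p_{Quill} + 2p_{Folio}).
∂π/∂p_{Quill} = 135 − 6p_{Quill} + 2p_{Folio} = 0 ⇒ p_{Quill} = 22.5 + (1/3)p_{Folio}.
Similarly p_{Folio} = 28.5 + (1/3)p_{Quill}.
Solving the two reaction functions simultaneously: (1 − (1/3)(1/3))p_{Quill} = 22.5 + (1/3)·28.5, so (8/9)p_{Quill} = 32 and p_{Quill} = 36.
Then p_{Folio} = 28.5 + (1/3)·36 = 40.5.
q_{Quill} = 126 − 3·36 + 2·40.5 = 99.
Profit = (36 − 3)·99 = 3267.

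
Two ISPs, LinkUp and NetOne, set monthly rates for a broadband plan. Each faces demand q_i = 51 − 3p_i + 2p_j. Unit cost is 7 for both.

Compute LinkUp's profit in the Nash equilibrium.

LinkUp's profit: π = (p_{LinkUp} − 7)(51 − 3p_{LinkUp} + 2p_{NetOne}).
∂π/∂p_{LinkUp} = 72 − 6p_{LinkUp} + 2p_{NetOne} = 0 ⇒ p_{LinkUp} = 12 + (1/3)p_{NetOne}.
The game is symmetric, so in equilibrium p_{NetOne} = p_{LinkUp}: the reaction function gives (2/3)p_{LinkUp} = 12, hence p_{LinkUp} = 18.
q_{LinkUp} = 51 − 3·18 + 2·18 = 33.
Profit = (18 − 7)·33 = 363.

363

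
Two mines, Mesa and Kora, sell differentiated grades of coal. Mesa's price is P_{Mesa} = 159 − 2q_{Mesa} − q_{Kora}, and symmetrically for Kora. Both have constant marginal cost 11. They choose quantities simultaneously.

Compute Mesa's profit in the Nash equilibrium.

Mine Mesa's profit: π = q_{Mesa}(159 − 2q_{Mesa} − q_{Kora}) − 11q_{Mesa}.
∂π/∂q_{Mesa} = 148 − 4q_{Mesa} − q_{Kora} = 0 ⇒ q_{Mesa} = 37 − 0.25q_{Kora}.
The game is symmetric, so in equilibrium q_{Kora} = q_{Mesa}: the reaction function gives 1.25q_{Mesa} = 37, hence q_{Mesa} = 29.6.
P_{Mesa} = 159 − 2·29.6 − 29.6 = 70.2.
Profit = (70.2 − 11)·29.6 = 1752.32.

1752.32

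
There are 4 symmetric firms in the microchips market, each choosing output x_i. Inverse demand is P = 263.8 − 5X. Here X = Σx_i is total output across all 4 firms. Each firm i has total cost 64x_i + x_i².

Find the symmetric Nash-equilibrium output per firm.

A representative firm's profit is π_i = x_i(263.8 − 5X) − 64x_i − x_i², with X = x_i + Σ_{j≠i} x_j.
First-order condition: 199.8 − 12x_i − 5Σ_{j≠i} x_j = 0.
In a symmetric equilibrium every firm chooses the same x, so Σ_{j≠i} x_j = 3x. The condition becomes 199.8 − 27x = 0, giving x = 199.8/27 = 7.4.

7.4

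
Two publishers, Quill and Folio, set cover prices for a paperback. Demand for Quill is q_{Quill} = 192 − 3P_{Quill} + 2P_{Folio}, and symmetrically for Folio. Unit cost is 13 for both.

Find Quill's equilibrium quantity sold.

Quill's profit: π = (P_{Quill} − 13)(192 − 3P_{Quill} + 2P_{Folio}).
∂π/∂P_{Quill} = 231 − 6P_{Quill} + 2P_{Folio} = 0 ⇒ P_{Quill} = 38.5 + (1/3)P_{Folio}.
By symmetry P_{Folio} = P_{Quill}; substituting into the reaction function, (2/3)P_{Quill} = 38.5 and P_{Quill} = 57.75.
q_{Quill} = 192 − 3·57.75 + 2·57.75 = 134.25.

134.25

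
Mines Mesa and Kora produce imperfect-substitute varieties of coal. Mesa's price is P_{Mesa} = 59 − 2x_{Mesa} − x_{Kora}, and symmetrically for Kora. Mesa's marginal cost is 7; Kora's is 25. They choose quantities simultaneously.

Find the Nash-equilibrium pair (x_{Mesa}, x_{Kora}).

Mine Mesa's profit: π = x_{Mesa}(59 − 2x_{Mesa} − x_{Kora}) − 7x_{Mesa}.
∂π/∂x_{Mesa} = 52 − 4x_{Mesa} − x_{Kora} = 0 ⇒ x_{Mesa} = 13 − 0.25x_{Kora}.
Similarly x_{Kora} = 8.5 − 0.25x_{Mesa}.
Plugging x_{Kora} into Mesa's best response: x_{Mesa} = 13 − 0.25(8.5 − 0.25x_{Mesa}) ⇒ 0.9375x_{Mesa} = 10.875, so x_{Mesa} = 11.6.
Then x_{Kora} = 8.5 − 0.25·11.6 = 5.6.

11.6, 5.6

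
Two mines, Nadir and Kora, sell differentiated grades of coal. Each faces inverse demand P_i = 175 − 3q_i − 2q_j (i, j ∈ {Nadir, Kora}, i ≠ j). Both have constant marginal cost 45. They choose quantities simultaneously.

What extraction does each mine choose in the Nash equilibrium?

16.25

Mine Nadir's profit: π = q_{Nadir}(175 − 3q_{Nadir} − 2q_{Kora}) − 45q_{Nadir}.
∂π/∂q_{Nadir} = 130 − 6q_{Nadir} − 2q_{Kora} = 0 ⇒ q_{Nadir} = 65/3 − (1/3)q_{Kora}.
Setting q_{Nadir} = q_{Kora} in the reaction function: q_{Nadir} = 65/3 − (1/3)q_{Nadir}, so q_{Nadir} = (65/3) / (4/3) = 16.25.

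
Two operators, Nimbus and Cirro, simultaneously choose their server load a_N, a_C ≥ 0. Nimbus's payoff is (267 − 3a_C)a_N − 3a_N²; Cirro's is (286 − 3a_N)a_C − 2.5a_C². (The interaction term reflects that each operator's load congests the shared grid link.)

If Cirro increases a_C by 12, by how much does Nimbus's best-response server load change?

-6

Expanding Nimbus's payoff: 267a_N − 3a_Ca_N − 3a_N².
∂π/∂a_N = 267 − 3a_C − 6a_N = 0, so a_N = 44.5 − 0.5a_C.
The reaction-function slope is −0.5, so a 12-unit rise in a_C moves a_N by −0.5 × 12 = −6. Nimbus's best response falls — the actions are strategic substitutes.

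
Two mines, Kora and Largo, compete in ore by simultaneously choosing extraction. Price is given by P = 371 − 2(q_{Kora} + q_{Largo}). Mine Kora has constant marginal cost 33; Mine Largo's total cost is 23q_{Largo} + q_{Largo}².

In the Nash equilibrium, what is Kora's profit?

Mine Kora's profit: π = q_{Kora}(371 − 2(q_{Kora} + q_{Largo})) − 33q_{Kora}.
∂π/∂q_{Kora} = 338 − 4q_{Kora} − 2q_{Largo} = 0, so q_{Kora} = 84.5 − 0.5q_{Largo}.
For Largo: ∂π/∂q_{Largo} = 348 − 6q_{Largo} − 2q_{Kora} = 0 ⇒ q_{Largo} = 58 − (1/3)q_{Kora}.
Substituting the second reaction function into the first: q_{Kora} = 84.5 − 0.5(58 − (1/3)q_{Kora}), which gives (5/6)q_{Kora} = 55.5 ⇒ q_{Kora} = 66.6.
Then q_{Largo} = 58 − (1/3)·66.6 = 35.8.
Price P = 371 − 2·102.4 = 166.2.
Kora's profit: (166.2 − 33)·66.6 = 8871.12.

8871.12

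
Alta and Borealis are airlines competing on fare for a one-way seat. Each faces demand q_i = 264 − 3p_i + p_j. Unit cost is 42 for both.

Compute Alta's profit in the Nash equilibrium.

3888

Alta's profit: π = (p_{Alta} − 42)(264 − 3p_{Alta} + p_{Borealis}).
∂π/∂p_{Alta} = 390 − 6p_{Alta} + p_{Borealis} = 0 ⇒ p_{Alta} = 65 + (1/6)p_{Borealis}.
By symmetry p_{Borealis} = p_{Alta}; substituting into the reaction function, (5/6)p_{Alta} = 65 and p_{Alta} = 78.
q_{Alta} = 264 − 3·78 + 78 = 108.
Profit = (78 − 42)·108 = 3888.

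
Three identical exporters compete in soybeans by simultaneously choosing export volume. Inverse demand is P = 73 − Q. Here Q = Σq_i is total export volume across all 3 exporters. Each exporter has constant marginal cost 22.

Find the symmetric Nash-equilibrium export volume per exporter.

A representative exporter's profit is π_i = q_i(73 − Q) − 22q_i, with Q = q_i + Σ_{j≠i} q_j.
First-order condition: 51 − 2q_i − Σ_{j≠i} q_j = 0.
With identical exporters, set every q_j = q: then 51 − 2q − 2q = 0, i.e. q = 51/4 = 12.75.

12.75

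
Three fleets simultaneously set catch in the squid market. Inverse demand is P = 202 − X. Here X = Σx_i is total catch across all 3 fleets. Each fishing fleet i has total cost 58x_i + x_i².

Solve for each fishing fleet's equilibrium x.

A representative fishing fleet's profit is π_i = x_i(202 − X) − 58x_i − x_i², with X = x_i + Σ_{j≠i} x_j.
First-order condition: 144 − 4x_i − Σ_{j≠i} x_j = 0.
In a symmetric equilibrium every fishing fleet chooses the same x, so Σ_{j≠i} x_j = 2x. The condition becomes 144 − 6x = 0, giving x = 144/6 = 24.

24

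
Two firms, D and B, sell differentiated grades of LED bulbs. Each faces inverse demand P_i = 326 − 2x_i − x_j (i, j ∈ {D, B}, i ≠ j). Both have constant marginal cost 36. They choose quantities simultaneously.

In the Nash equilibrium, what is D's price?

152

Firm D's profit: π = x_D(326 − 2x_D − x_B) − 36x_D.
∂π/∂x_D = 290 − 4x_D − x_B = 0 ⇒ x_D = 72.5 − 0.25x_B.
The game is symmetric, so in equilibrium x_B = x_D: the reaction function gives 1.25x_D = 72.5, hence x_D = 58.
P_D = 326 − 2·58 − 58 = 152.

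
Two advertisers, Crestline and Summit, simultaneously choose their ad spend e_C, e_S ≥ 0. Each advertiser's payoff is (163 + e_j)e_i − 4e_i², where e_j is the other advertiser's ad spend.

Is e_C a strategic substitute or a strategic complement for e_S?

strategic complements

Crestline's payoff is (163 + e_S)e_C − 4e_C².
∂π/∂e_C = 163 + e_S − 8e_C = 0, so e_C = 20.375 + 0.125e_S.
The best-response slope de_C/de_S = 0.125 > 0: the reaction function is upward-sloping, so the choices are strategic complements.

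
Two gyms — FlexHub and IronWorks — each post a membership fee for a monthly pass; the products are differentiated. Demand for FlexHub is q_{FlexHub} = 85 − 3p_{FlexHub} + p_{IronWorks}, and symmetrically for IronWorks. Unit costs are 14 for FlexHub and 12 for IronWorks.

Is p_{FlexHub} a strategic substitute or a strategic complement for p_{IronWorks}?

FlexHub's profit: π = (p_{FlexHub} − 14)(85 − 3p_{FlexHub} + p_{IronWorks}).
∂π/∂p_{FlexHub} = 127 − 6p_{FlexHub} + p_{IronWorks} = 0 ⇒ p_{FlexHub} = 127/6 + (1/6)p_{IronWorks}.
The best-response slope dp_{FlexHub}/dp_{IronWorks} = 1/6 > 0: the reaction function is upward-sloping, so the choices are strategic complements.

strategic complements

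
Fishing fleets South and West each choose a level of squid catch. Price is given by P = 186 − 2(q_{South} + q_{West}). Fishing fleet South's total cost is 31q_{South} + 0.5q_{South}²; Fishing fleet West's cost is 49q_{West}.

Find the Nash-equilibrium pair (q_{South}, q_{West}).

Fishing fleet South's profit: π = q_{South}(186 − 2(q_{South} + q_{West})) − 31q_{South} − 0.5q_{South}².
∂π/∂q_{South} = 155 − 5q_{South} − 2q_{West} = 0, so q_{South} = 31 − 0.4q_{West}.
For West: ∂π/∂q_{West} = 137 − 4q_{West} − 2q_{South} = 0 ⇒ q_{West} = 34.25 − 0.5q_{South}.
Substituting the second reaction function into the first: q_{South} = 31 − 0.4(34.25 − 0.5q_{South}), which gives 0.8q_{South} = 17.3 ⇒ q_{South} = 21.625.
Then q_{West} = 34.25 − 0.5·21.625 = 23.4375.

21.625, 23.4375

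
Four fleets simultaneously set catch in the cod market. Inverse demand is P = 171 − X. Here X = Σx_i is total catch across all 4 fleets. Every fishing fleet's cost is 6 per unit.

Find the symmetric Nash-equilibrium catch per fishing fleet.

A representative fishing fleet's profit is π_i = x_i(171 − X) − 6x_i, with X = x_i + Σ_{j≠i} x_j.
First-order condition: 165 − 2x_i − Σ_{j≠i} x_j = 0.
In a symmetric equilibrium every fishing fleet chooses the same x, so Σ_{j≠i} x_j = 3x. The condition becomes 165 − 5x = 0, giving x = 165/5 = 33.

33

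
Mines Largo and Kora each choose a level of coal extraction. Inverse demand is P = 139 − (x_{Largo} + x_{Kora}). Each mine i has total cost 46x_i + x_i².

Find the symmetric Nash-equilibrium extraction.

Mine Largo's profit: π = x_{Largo}(139 − (x_{Largo} + x_{Kora})) − 46x_{Largo} − x_{Largo}².
∂π/∂x_{Largo} = 93 − 4x_{Largo} − x_{Kora} = 0, so x_{Largo} = 23.25 − 0.25x_{Kora}.
The game is symmetric, so in equilibrium x_{Kora} = x_{Largo}: the reaction function gives 1.25x_{Largo} = 23.25, hence x_{Largo} = 18.6.

18.6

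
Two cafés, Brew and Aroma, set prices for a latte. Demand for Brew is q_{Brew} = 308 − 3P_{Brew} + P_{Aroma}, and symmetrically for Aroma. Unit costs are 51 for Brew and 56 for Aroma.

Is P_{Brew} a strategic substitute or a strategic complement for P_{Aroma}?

Brew's profit: π = (P_{Brew} − 51)(308 − 3P_{Brew} + P_{Aroma}).
∂π/∂P_{Brew} = 461 − 6P_{Brew} + P_{Aroma} = 0 ⇒ P_{Brew} = 461/6 + (1/6)P_{Aroma}.
The best-response slope dP_{Brew}/dP_{Aroma} = 1/6 > 0: the reaction function is upward-sloping, so the choices are strategic complements.

strategic complements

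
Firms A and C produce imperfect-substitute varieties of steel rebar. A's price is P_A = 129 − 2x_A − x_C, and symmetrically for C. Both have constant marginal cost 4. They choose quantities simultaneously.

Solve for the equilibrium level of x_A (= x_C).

Firm A's profit: π = x_A(129 − 2x_A − x_C) − 4x_A.
∂π/∂x_A = 125 − 4x_A − x_C = 0 ⇒ x_A = 31.25 − 0.25x_C.
The game is symmetric, so in equilibrium x_C = x_A: the reaction function gives 1.25x_A = 31.25, hence x_A = 25.

25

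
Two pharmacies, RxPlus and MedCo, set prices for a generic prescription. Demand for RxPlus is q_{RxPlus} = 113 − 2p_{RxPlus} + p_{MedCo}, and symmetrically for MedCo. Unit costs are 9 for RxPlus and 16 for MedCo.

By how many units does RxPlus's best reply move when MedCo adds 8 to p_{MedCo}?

2

RxPlus's profit: π = (p_{RxPlus} − 9)(113 − 2p_{RxPlus} + p_{MedCo}).
∂π/∂p_{RxPlus} = 131 − 4p_{RxPlus} + p_{MedCo} = 0 ⇒ p_{RxPlus} = 32.75 + 0.25p_{MedCo}.
The reaction-function slope is 0.25, so an 8-unit rise in p_{MedCo} moves p_{RxPlus} by 0.25 × 8 = 2. RxPlus's best response rises — the actions are strategic complements.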